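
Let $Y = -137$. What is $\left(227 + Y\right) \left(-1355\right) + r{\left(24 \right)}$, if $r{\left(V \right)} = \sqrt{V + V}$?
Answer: $-121950 + 4 \sqrt{3} \approx -1.2194 \cdot 10^{5}$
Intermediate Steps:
$r{\left(V \right)} = \sqrt{2} \sqrt{V}$ ($r{\left(V \right)} = \sqrt{2 V} = \sqrt{2} \sqrt{V}$)
$\left(227 + Y\right) \left(-1355\right) + r{\left(24 \right)} = \left(227 - 137\right) \left(-1355\right) + \sqrt{2} \sqrt{24} = 90 \left(-1355\right) + \sqrt{2} \cdot 2 \sqrt{6} = -121950 + 4 \sqrt{3}$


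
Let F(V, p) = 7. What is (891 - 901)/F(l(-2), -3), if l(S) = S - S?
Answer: -10/7 ≈ -1.4286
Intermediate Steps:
l(S) = 0
(891 - 901)/F(l(-2), -3) = (891 - 901)/7 = -10*⅐ = -10/7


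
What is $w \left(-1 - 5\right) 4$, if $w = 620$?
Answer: $-14880$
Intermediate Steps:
$w \left(-1 - 5\right) 4 = 620 \left(-1 - 5\right) 4 = 620 \left(\left(-6\right) 4\right) = 620 \left(-24\right) = -14880$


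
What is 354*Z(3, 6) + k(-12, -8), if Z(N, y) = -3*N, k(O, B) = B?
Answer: -3194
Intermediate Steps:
354*Z(3, 6) + k(-12, -8) = 354*(-3*3) - 8 = 354*(-9) - 8 = -3186 - 8 = -3194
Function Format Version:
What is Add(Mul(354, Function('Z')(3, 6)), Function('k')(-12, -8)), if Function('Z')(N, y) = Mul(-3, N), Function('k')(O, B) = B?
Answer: -3194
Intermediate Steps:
Add(Mul(354, Function('Z')(3, 6)), Function('k')(-12, -8)) = Add(Mul(354, Mul(-3, 3)), -8) = Add(Mul(354, -9), -8) = Add(-3186, -8) = -3194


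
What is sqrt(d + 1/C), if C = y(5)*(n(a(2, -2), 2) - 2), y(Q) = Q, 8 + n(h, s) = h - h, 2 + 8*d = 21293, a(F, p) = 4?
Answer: sqrt(1064542)/20 ≈ 51.588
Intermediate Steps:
d = 21291/8 (d = -1/4 + (1/8)*21293 = -1/4 + 21293/8 = 21291/8 ≈ 2661.4)
n(h, s) = -8 (n(h, s) = -8 + (h - h) = -8 + 0 = -8)
C = -50 (C = 5*(-8 - 2) = 5*(-10) = -50)
sqrt(d + 1/C) = sqrt(21291/8 + 1/(-50)) = sqrt(21291/8 - 1/50) = sqrt(532271/200) = sqrt(1064542)/20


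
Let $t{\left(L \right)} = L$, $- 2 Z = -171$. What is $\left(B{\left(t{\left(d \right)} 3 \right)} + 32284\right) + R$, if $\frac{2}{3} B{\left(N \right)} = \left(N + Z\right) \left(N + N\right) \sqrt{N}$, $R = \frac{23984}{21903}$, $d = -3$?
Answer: $\frac{707140436}{21903} - \frac{12393 i}{2} \approx 32285.0 - 6196.5 i$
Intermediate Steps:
$Z = \frac{171}{2}$ ($Z = \left(- \frac{1}{2}\right) \left(-171\right) = \frac{171}{2} \approx 85.5$)
$R = \frac{23984}{21903}$ ($R = 23984 \cdot \frac{1}{21903} = \frac{23984}{21903} \approx 1.095$)
$B{\left(N \right)} = 3 N^{\frac{3}{2}} \left(\frac{171}{2} + N\right)$ ($B{\left(N \right)} = \frac{3 \left(N + \frac{171}{2}\right) \left(N + N\right) \sqrt{N}}{2} = \frac{3 \left(\frac{171}{2} + N\right) 2 N \sqrt{N}}{2} = \frac{3 \cdot 2 N \left(\frac{171}{2} + N\right) \sqrt{N}}{2} = \frac{3 \cdot 2 N^{\frac{3}{2}} \left(\frac{171}{2} + N\right)}{2} = 3 N^{\frac{3}{2}} \left(\frac{171}{2} + N\right)$)
$\left(B{\left(t{\left(d \right)} 3 \right)} + 32284\right) + R = \left(\left(\left(-3\right) 3\right)^{\frac{3}{2}} \left(\frac{513}{2} + 3 \left(\left(-3\right) 3\right)\right) + 32284\right) + \frac{23984}{21903} = \left(\left(-9\right)^{\frac{3}{2}} \left(\frac{513}{2} + 3 \left(-9\right)\right) + 32284\right) + \frac{23984}{21903} = \left(- 27 i \left(\frac{513}{2} - 27\right) + 32284\right) + \frac{23984}{21903} = \left(- 27 i \frac{459}{2} + 32284\right) + \frac{23984}{21903} = \left(- \frac{12393 i}{2} + 32284\right) + \frac{23984}{21903} = \left(32284 - \frac{12393 i}{2}\right) + \frac{23984}{21903} = \frac{707140436}{21903} - \frac{12393 i}{2}$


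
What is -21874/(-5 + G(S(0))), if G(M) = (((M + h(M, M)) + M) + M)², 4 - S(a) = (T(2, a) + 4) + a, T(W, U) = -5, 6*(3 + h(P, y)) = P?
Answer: -787464/5749 ≈ -136.97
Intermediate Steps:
h(P, y) = -3 + P/6
S(a) = 5 - a (S(a) = 4 - ((-5 + 4) + a) = 4 - (-1 + a) = 4 + (1 - a) = 5 - a)
G(M) = (-3 + 19*M/6)² (G(M) = (((M + (-3 + M/6)) + M) + M)² = (((-3 + 7*M/6) + M) + M)² = ((-3 + 13*M/6) + M)² = (-3 + 19*M/6)²)
-21874/(-5 + G(S(0))) = -21874/(-5 + (-18 + 19*(5 - 1*0))²/36) = -21874/(-5 + (-18 + 19*(5 + 0))²/36) = -21874/(-5 + (-18 + 19*5)²/36) = -21874/(-5 + (-18 + 95)²/36) = -21874/(-5 + (1/36)*77²) = -21874/(-5 + (1/36)*5929) = -21874/(-5 + 5929/36) = -21874/(5749/36) = (36/5749)*(-21874) = -787464/5749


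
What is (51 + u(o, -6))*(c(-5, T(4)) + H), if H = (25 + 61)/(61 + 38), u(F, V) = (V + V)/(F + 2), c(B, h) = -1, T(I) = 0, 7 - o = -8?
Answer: -1235/187 ≈ -6.6043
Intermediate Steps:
o = 15 (o = 7 - 1*(-8) = 7 + 8 = 15)
u(F, V) = 2*V/(2 + F) (u(F, V) = (2*V)/(2 + F) = 2*V/(2 + F))
H = 86/99 ≈ 0.86869
(51 + u(o, -6))*(c(-5, T(4)) + H) = (51 + 2*(-6)/(2 + 15))*(-1 + 86/99) = (51 + 2*(-6)/17)*(-13/99) = (51 + 2*(-6)*(1/17))*(-13/99) = (51 - 12/17)*(-13/99) = (855/17)*(-13/99) = -1235/187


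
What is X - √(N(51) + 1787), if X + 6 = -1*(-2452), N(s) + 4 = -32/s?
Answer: 2446 - √4635951/51 ≈ 2403.8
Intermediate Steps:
N(s) = -4 - 32/s
X = 2446 (X = -6 - 1*(-2452) = -6 + 2452 = 2446)
X - √(N(51) + 1787) = 2446 - √((-4 - 32/51) + 1787) = 2446 - √(-236/51 + 1787) = 2446 - √(90901/51) = 2446 - √4635951/51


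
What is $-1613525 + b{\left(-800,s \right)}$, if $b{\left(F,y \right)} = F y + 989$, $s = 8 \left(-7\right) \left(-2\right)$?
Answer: $-1702136$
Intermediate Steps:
$s = 112$ ($s = \left(-56\right) \left(-2\right) = 112$)
$b{\left(F,y \right)} = 989 + F y$
$-1613525 + b{\left(-800,s \right)} = -1613525 + \left(989 - 89600\right) = -1613525 - 88611 = -1702136$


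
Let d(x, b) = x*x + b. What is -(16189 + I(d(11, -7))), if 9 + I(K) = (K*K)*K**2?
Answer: -168912196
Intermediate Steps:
d(x, b) = b + x**2 (d(x, b) = x**2 + b = b + x**2)
I(K) = -9 + K**4 (I(K) = -9 + (K*K)*K**2 = -9 + K**2*K**2 = -9 + K**4)
-(16189 + I(d(11, -7))) = -(16189 + (-9 + (-7 + 11**2)**4)) = -(16189 + (-9 + (-7 + 121)**4)) = -(16189 + (-9 + 114**4)) = -(16189 + (-9 + 168896016)) = -(16189 + 168896007) = -1*168912196 = -168912196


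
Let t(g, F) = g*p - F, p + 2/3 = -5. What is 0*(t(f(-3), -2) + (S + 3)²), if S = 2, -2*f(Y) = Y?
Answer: 0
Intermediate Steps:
p = -17/3 (p = -⅔ - 5 = -17/3 ≈ -5.6667)
f(Y) = -Y/2
t(g, F) = -F - 17*g/3 (t(g, F) = g*(-17/3) - F = -17*g/3 - F = -F - 17*g/3)
0*(t(f(-3), -2) + (S + 3)²) = 0*((-1*(-2) - (-17)*(-3)/6) + (2 + 3)²) = 0*((2 - 17/3*3/2) + 5²) = 0*((2 - 17/2) + 25) = 0*(-13/2 + 25) = 0*(37/2) = 0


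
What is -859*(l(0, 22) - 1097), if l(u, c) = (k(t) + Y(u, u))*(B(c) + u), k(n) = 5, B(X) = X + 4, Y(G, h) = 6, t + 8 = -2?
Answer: 696649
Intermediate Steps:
t = -10 (t = -8 - 2 = -10)
B(X) = 4 + X
l(u, c) = 44 + 11*c + 11*u (l(u, c) = (5 + 6)*((4 + c) + u) = 11*(4 + c + u) = 44 + 11*c + 11*u)
-859*(l(0, 22) - 1097) = -859*((44 + 11*22 + 11*0) - 1097) = -859*((44 + 242 + 0) - 1097) = -859*(286 - 1097) = -859*(-811) = 696649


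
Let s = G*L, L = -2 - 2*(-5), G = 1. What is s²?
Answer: 64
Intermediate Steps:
L = 8 (L = -2 + 10 = 8)
s = 8 (s = 1*8 = 8)
s² = 8² = 64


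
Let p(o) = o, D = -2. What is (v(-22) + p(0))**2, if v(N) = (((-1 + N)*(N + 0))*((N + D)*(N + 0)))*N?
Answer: 34547310268416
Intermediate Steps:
v(N) = N**3*(-1 + N)*(-2 + N) (v(N) = (((-1 + N)*(N + 0))*((N - 2)*(N + 0)))*N = (((-1 + N)*N)*((-2 + N)*N))*N = ((N*(-1 + N))*(N*(-2 + N)))*N = (N**2*(-1 + N)*(-2 + N))*N = N**3*(-1 + N)*(-2 + N))
(v(-22) + p(0))**2 = ((-22)**3*(2 + (-22)**2 - 3*(-22)) + 0)**2 = (-10648*(2 + 484 + 66) + 0)**2 = (-10648*552 + 0)**2 = (-5877696 + 0)**2 = (-5877696)**2 = 34547310268416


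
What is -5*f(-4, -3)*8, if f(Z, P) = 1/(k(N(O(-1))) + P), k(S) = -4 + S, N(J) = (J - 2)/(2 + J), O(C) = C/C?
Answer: 60/11 ≈ 5.4545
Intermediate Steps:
O(C) = 1
N(J) = (-2 + J)/(2 + J)
f(Z, P) = 1/(-13/3 + P) (f(Z, P) = 1/((-4 + (-2 + 1)/(2 + 1)) + P) = 1/((-4 - 1/3) + P) = 1/((-4 + (⅓)*(-1)) + P) = 1/((-4 - ⅓) + P) = 1/(-13/3 + P))
-5*f(-4, -3)*8 = -15/(-13 + 3*(-3))*8 = -15/(-13 - 9)*8 = -15/(-22)*8 = -15*(-1)/22*8 = -5*(-3/22)*8 = (15/22)*8 = 60/11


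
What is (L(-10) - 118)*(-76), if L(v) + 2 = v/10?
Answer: 9196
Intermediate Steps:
L(v) = -2 + v/10
(L(-10) - 118)*(-76) = ((-2 + (⅒)*(-10)) - 118)*(-76) = ((-2 - 1) - 118)*(-76) = (-3 - 118)*(-76) = -121*(-76) = 9196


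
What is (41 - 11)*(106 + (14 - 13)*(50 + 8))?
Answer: 4920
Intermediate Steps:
(41 - 11)*(106 + (14 - 13)*(50 + 8)) = 30*(106 + 1*58) = 30*(106 + 58) = 30*164 = 4920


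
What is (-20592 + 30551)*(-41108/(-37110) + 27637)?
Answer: 5107225061351/18555 ≈ 2.7525e+8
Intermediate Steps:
(-20592 + 30551)*(-41108/(-37110) + 27637) = 9959*(-41108*(-1/37110) + 27637) = 9959*(20554/18555 + 27637) = 9959*(512825089/18555) = 5107225061351/18555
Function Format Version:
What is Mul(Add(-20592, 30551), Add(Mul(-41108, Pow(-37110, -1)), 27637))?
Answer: Rational(5107225061351, 18555) ≈ 2.7525e+8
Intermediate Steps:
Mul(Add(-20592, 30551), Add(Mul(-41108, Pow(-37110, -1)), 27637)) = Mul(9959, Add(Mul(-41108, Rational(-1, 37110)), 27637)) = Mul(9959, Add(Rational(20554, 18555), 27637)) = Mul(9959, Rational(512825089, 18555)) = Rational(5107225061351, 18555)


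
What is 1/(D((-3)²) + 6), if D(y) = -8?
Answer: -½ ≈ -0.50000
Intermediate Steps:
1/(D((-3)²) + 6) = 1/(-8 + 6) = 1/(-2) = -½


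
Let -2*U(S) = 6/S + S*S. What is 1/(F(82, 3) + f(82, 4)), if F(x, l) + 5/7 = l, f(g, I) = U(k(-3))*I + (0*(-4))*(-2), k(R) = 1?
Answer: -7/82 ≈ -0.085366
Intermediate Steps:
U(S) = -3/S - S²/2 (U(S) = -(6/S + S*S)/2 = -(6/S + S²)/2 = -(S² + 6/S)/2 = -3/S - S²/2)
f(g, I) = -7*I/2 (f(g, I) = ((½)*(-6 - 1*1³)/1)*I + (0*(-4))*(-2) = ((½)*1*(-6 - 1*1))*I + 0*(-2) = ((½)*1*(-6 - 1))*I + 0 = ((½)*1*(-7))*I + 0 = -7*I/2 + 0 = -7*I/2)
F(x, l) = -5/7 + l
1/(F(82, 3) + f(82, 4)) = 1/((-5/7 + 3) - 7/2*4) = 1/(16/7 - 14) = 1/(-82/7) = -7/82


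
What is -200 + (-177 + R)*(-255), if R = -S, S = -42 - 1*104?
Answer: 7705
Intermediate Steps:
S = -146 (S = -42 - 104 = -146)
R = 146 (R = -1*(-146) = 146)
-200 + (-177 + R)*(-255) = -200 + (-177 + 146)*(-255) = -200 - 31*(-255) = -200 + 7905 = 7705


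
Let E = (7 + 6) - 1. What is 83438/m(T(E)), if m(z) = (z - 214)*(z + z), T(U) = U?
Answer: -41719/2424 ≈ -17.211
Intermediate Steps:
E = 12 (E = 13 - 1 = 12)
m(z) = 2*z*(-214 + z) (m(z) = (-214 + z)*(2*z) = 2*z*(-214 + z))
83438/m(T(E)) = 83438/((2*12*(-214 + 12))) = 83438/((2*12*(-202))) = 83438/(-4848) = 83438*(-1/4848) = -41719/2424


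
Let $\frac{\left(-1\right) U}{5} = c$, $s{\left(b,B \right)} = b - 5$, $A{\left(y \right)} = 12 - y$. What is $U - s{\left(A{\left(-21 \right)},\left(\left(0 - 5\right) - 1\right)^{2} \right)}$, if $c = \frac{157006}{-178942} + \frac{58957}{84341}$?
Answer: $- \frac{10766298012}{397161769} \approx -27.108$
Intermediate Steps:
$s{\left(b,B \right)} = -5 + b$
$c = - \frac{70846304}{397161769}$ ($c = 157006 \left(- \frac{1}{178942}\right) + 58957 \cdot \frac{1}{84341} = - \frac{78503}{89471} + \frac{3103}{4439} = - \frac{70846304}{397161769} \approx -0.17838$)
$U = \frac{354231520}{397161769}$ ($U = \left(-5\right) \left(- \frac{70846304}{397161769}\right) = \frac{354231520}{397161769} \approx 0.89191$)
$U - s{\left(A{\left(-21 \right)},\left(\left(0 - 5\right) - 1\right)^{2} \right)} = \frac{354231520}{397161769} - \left(-5 + \left(12 - -21\right)\right) = \frac{354231520}{397161769} - \left(-5 + \left(12 + 21\right)\right) = \frac{354231520}{397161769} - \left(-5 + 33\right) = \frac{354231520}{397161769} - 28 = - \frac{10766298012}{397161769}$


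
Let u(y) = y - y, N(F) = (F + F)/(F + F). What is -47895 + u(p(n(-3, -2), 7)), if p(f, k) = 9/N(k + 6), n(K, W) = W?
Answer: -47895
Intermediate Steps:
N(F) = 1 (N(F) = (2*F)/((2*F)) = (2*F)*(1/(2*F)) = 1)
p(f, k) = 9 (p(f, k) = 9/1 = 9*1 = 9)
u(y) = 0
-47895 + u(p(n(-3, -2), 7)) = -47895 + 0 = -47895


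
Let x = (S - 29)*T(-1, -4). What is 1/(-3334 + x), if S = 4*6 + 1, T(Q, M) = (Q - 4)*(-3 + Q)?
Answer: -1/3414 ≈ -0.00029291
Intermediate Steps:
T(Q, M) = (-4 + Q)*(-3 + Q)
S = 25 (S = 24 + 1 = 25)
x = -80 (x = (25 - 29)*(12 + (-1)**2 - 7*(-1)) = -4*(12 + 1 + 7) = -4*20 = -80)
1/(-3334 + x) = 1/(-3334 - 80) = 1/(-3414) = -1/3414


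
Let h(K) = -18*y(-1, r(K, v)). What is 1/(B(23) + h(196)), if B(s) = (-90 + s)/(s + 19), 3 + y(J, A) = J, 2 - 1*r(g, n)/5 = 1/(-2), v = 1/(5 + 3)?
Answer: 42/2957 ≈ 0.014204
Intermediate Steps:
v = ⅛ (v = 1/8 = ⅛ ≈ 0.12500)
r(g, n) = 25/2 (r(g, n) = 10 - 5/(-2) = 10 - 5*(-½) = 10 + 5/2 = 25/2)
y(J, A) = -3 + J
B(s) = (-90 + s)/(19 + s)
h(K) = 72 (h(K) = -18*(-3 - 1) = -18*(-4) = 72)
1/(B(23) + h(196)) = 1/((-90 + 23)/(19 + 23) + 72) = 1/(-67/42 + 72) = 1/(2957/42) = 42/2957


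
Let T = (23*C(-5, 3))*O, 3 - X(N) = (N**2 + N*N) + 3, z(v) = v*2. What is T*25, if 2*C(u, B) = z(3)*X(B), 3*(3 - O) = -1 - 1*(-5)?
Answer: -51750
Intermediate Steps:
z(v) = 2*v
O = 5/3 (O = 3 - (-1 - 1*(-5))/3 = 3 - (-1 + 5)/3 = 3 - 1/3*4 = 3 - 4/3 = 5/3 ≈ 1.6667)
X(N) = -2*N**2 (X(N) = 3 - ((N**2 + N*N) + 3) = 3 - ((N**2 + N**2) + 3) = 3 - (2*N**2 + 3) = 3 - (3 + 2*N**2) = 3 + (-3 - 2*N**2) = -2*N**2)
C(u, B) = -6*B**2 (C(u, B) = ((2*3)*(-2*B**2))/2 = (6*(-2*B**2))/2 = (-12*B**2)/2 = -6*B**2)
T = -2070 (T = (23*(-6*3**2))*(5/3) = (23*(-6*9))*(5/3) = (23*(-54))*(5/3) = -1242*5/3 = -2070)
T*25 = -2070*25 = -51750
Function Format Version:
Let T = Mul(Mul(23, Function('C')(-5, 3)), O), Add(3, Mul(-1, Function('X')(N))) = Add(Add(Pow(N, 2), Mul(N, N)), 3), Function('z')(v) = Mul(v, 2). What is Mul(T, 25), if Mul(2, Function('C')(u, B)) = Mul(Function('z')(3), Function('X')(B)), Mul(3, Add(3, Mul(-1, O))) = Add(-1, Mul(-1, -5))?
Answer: -51750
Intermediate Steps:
Function('z')(v) = Mul(2, v)
O = Rational(5, 3) (O = Add(3, Mul(Rational(-1, 3), Add(-1, Mul(-1, -5)))) = Add(3, Mul(Rational(-1, 3), Add(-1, 5))) = Add(3, Mul(Rational(-1, 3), 4)) = Add(3, Rational(-4, 3)) = Rational(5, 3) ≈ 1.6667)
Function('X')(N) = Mul(-2, Pow(N, 2)) (Function('X')(N) = Add(3, Mul(-1, Add(Add(Pow(N, 2), Mul(N, N)), 3))) = Add(3, Mul(-1, Add(Add(Pow(N, 2), Pow(N, 2)), 3))) = Add(3, Mul(-1, Add(Mul(2, Pow(N, 2)), 3))) = Add(3, Mul(-1, Add(3, Mul(2, Pow(N, 2))))) = Add(3, Add(-3, Mul(-2, Pow(N, 2)))) = Mul(-2, Pow(N, 2)))
Function('C')(u, B) = Mul(-6, Pow(B, 2)) (Function('C')(u, B) = Mul(Rational(1, 2), Mul(Mul(2, 3), Mul(-2, Pow(B, 2)))) = Mul(Rational(1, 2), Mul(6, Mul(-2, Pow(B, 2)))) = Mul(Rational(1, 2), Mul(-12, Pow(B, 2))) = Mul(-6, Pow(B, 2)))
T = -2070 (T = Mul(Mul(23, Mul(-6, Pow(3, 2))), Rational(5, 3)) = Mul(Mul(23, Mul(-6, 9)), Rational(5, 3)) = Mul(Mul(23, -54), Rational(5, 3)) = Mul(-1242, Rational(5, 3)) = -2070)
Mul(T, 25) = Mul(-2070, 25) = -51750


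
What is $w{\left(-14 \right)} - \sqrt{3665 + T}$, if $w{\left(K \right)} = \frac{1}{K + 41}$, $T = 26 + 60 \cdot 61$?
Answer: $\frac{1}{27} - \sqrt{7351} \approx -85.701$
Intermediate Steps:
$T = 3686$ ($T = 26 + 3660 = 3686$)
$w{\left(K \right)} = \frac{1}{41 + K}$
$w{\left(-14 \right)} - \sqrt{3665 + T} = \frac{1}{41 - 14} - \sqrt{3665 + 3686} = \frac{1}{27} - \sqrt{7351}$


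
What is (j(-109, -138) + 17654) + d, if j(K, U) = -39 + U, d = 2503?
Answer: 19980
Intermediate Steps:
(j(-109, -138) + 17654) + d = ((-39 - 138) + 17654) + 2503 = (-177 + 17654) + 2503 = 17477 + 2503 = 19980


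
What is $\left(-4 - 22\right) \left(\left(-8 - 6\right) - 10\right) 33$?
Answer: $20592$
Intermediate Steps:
$\left(-4 - 22\right) \left(\left(-8 - 6\right) - 10\right) 33 = - 26 \left(-14 - 10\right) 33 = \left(-26\right) \left(-24\right) 33 = 624 \cdot 33 = 20592$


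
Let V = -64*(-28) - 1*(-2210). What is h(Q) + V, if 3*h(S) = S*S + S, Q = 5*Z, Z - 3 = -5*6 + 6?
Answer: 7642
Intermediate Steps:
Z = -21 (Z = 3 + (-5*6 + 6) = 3 + (-30 + 6) = 3 - 24 = -21)
V = 4002 (V = 1792 + 2210 = 4002)
Q = -105 (Q = 5*(-21) = -105)
h(S) = S/3 + S²/3 (h(S) = (S*S + S)/3 = (S² + S)/3 = (S + S²)/3 = S/3 + S²/3)
h(Q) + V = (⅓)*(-105)*(1 - 105) + 4002 = (⅓)*(-105)*(-104) + 4002 = 3640 + 4002 = 7642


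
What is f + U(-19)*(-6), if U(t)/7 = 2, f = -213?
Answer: -297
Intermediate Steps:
U(t) = 14 (U(t) = 7*2 = 14)
f + U(-19)*(-6) = -213 + 14*(-6) = -213 - 84 = -297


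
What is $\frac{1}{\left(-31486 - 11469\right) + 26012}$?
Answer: $- \frac{1}{16943} \approx -5.9021 \cdot 10^{-5}$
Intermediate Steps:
$\frac{1}{\left(-31486 - 11469\right) + 26012} = \frac{1}{-42955 + 26012} = \frac{1}{-16943} = - \frac{1}{16943}$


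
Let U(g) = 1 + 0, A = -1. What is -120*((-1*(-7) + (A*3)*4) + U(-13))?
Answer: 480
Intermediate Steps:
U(g) = 1
-120*((-1*(-7) + (A*3)*4) + U(-13)) = -120*((-1*(-7) - 1*3*4) + 1) = -120*((7 - 3*4) + 1) = -120*((7 - 12) + 1) = -120*(-5 + 1) = -120*(-4) = 480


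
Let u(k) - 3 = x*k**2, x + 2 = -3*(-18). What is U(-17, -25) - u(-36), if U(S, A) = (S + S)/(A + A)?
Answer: -1684858/25 ≈ -67394.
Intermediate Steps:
U(S, A) = S/A (U(S, A) = (2*S)/((2*A)) = (2*S)*(1/(2*A)) = S/A)
x = 52 (x = -2 - 3*(-18) = -2 + 54 = 52)
u(k) = 3 + 52*k**2
U(-17, -25) - u(-36) = -17/(-25) - (3 + 52*(-36)**2) = -17*(-1/25) - (3 + 52*1296) = 17/25 - (3 + 67392) = 17/25 - 1*67395 = 17/25 - 67395 = -1684858/25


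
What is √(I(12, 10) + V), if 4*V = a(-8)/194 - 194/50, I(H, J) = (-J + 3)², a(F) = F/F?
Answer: √180770558/1940 ≈ 6.9305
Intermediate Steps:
a(F) = 1
I(H, J) = (3 - J)²
V = -18793/19400 (V = (1/194 - 194/50)/4 = (1*(1/194) - 194*1/50)/4 = (1/194 - 97/25)/4 = (¼)*(-18793/4850) = -18793/19400 ≈ -0.96871)
√(I(12, 10) + V) = √((-3 + 10)² - 18793/19400) = √(7² - 18793/19400) = √(49 - 18793/19400) = √(931807/19400) = √180770558/1940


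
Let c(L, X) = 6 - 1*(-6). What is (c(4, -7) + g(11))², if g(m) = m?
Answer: 529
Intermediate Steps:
c(L, X) = 12 (c(L, X) = 6 + 6 = 12)
(c(4, -7) + g(11))² = (12 + 11)² = 23² = 529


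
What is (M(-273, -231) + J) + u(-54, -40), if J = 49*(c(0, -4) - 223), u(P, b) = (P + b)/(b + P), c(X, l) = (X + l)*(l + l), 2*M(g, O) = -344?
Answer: -9530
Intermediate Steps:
M(g, O) = -172 (M(g, O) = (½)*(-344) = -172)
c(X, l) = 2*l*(X + l) (c(X, l) = (X + l)*(2*l) = 2*l*(X + l))
u(P, b) = 1 (u(P, b) = (P + b)/(P + b) = 1)
J = -9359 (J = 49*(2*(-4)*(0 - 4) - 223) = 49*(2*(-4)*(-4) - 223) = 49*(32 - 223) = 49*(-191) = -9359)
(M(-273, -231) + J) + u(-54, -40) = (-172 - 9359) + 1 = -9531 + 1 = -9530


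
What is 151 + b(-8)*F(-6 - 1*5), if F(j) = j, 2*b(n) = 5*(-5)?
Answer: 577/2 ≈ 288.50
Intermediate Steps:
b(n) = -25/2 (b(n) = (5*(-5))/2 = (1/2)*(-25) = -25/2)
151 + b(-8)*F(-6 - 1*5) = 151 - 25*(-6 - 1*5)/2 = 151 - 25*(-6 - 5)/2 = 151 - 25/2*(-11) = 151 + 275/2 = 577/2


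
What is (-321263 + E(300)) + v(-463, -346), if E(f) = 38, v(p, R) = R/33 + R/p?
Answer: -4908145555/15279 ≈ -3.2123e+5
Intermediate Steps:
v(p, R) = R/33 + R/p (v(p, R) = R*(1/33) + R/p = R/33 + R/p)
(-321263 + E(300)) + v(-463, -346) = (-321263 + 38) + ((1/33)*(-346) - 346/(-463)) = -321225 + (-346/33 - 346*(-1/463)) = -321225 + (-346/33 + 346/463) = -321225 - 148780/15279 = -4908145555/15279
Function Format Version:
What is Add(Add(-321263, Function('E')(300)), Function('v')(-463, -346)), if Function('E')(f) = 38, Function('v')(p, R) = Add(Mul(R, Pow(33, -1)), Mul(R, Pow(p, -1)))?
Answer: Rational(-4908145555, 15279) ≈ -3.2123e+5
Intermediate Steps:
Function('v')(p, R) = Add(Mul(Rational(1, 33), R), Mul(R, Pow(p, -1))) (Function('v')(p, R) = Add(Mul(R, Rational(1, 33)), Mul(R, Pow(p, -1))) = Add(Mul(Rational(1, 33), R), Mul(R, Pow(p, -1))))
Add(Add(-321263, Function('E')(300)), Function('v')(-463, -346)) = Add(Add(-321263, 38), Add(Mul(Rational(1, 33), -346), Mul(-346, Pow(-463, -1)))) = Add(-321225, Add(Rational(-346, 33), Mul(-346, Rational(-1, 463)))) = Add(-321225, Add(Rational(-346, 33), Rational(346, 463))) = Add(-321225, Rational(-148780, 15279)) = Rational(-4908145555, 15279)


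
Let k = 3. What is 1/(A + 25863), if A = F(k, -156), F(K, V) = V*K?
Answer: 1/25395 ≈ 3.9378e-5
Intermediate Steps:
F(K, V) = K*V
A = -468 (A = 3*(-156) = -468)
1/(A + 25863) = 1/(-468 + 25863) = 1/25395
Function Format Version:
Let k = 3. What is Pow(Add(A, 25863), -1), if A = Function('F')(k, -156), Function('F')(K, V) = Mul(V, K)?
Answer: Rational(1, 25395) ≈ 3.9378e-5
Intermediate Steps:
Function('F')(K, V) = Mul(K, V)
A = -468 (A = Mul(3, -156) = -468)
Pow(Add(A, 25863), -1) = Pow(Add(-468, 25863), -1) = Pow(25395, -1) = Rational(1, 25395)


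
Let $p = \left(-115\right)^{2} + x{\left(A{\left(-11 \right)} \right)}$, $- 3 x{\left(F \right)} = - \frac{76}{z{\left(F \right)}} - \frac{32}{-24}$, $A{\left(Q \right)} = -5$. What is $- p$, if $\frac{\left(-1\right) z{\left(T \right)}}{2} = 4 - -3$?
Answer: $- \frac{833033}{63} \approx -13223.0$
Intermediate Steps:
$z{\left(T \right)} = -14$ ($z{\left(T \right)} = - 2 \left(4 - -3\right) = - 2 \left(4 + 3\right) = \left(-2\right) 7 = -14$)
$x{\left(F \right)} = - \frac{142}{63}$ ($x{\left(F \right)} = - \frac{- \frac{76}{-14} - \frac{32}{-24}}{3} = - \frac{\left(-76\right) \left(- \frac{1}{14}\right) - - \frac{4}{3}}{3} = - \frac{\frac{38}{7} + \frac{4}{3}}{3} = \left(- \frac{1}{3}\right) \frac{142}{21} = - \frac{142}{63}$)
$p = \frac{833033}{63}$ ($p = \left(-115\right)^{2} - \frac{142}{63} = 13225 - \frac{142}{63} = \frac{833033}{63} \approx 13223.0$)
$- p = \left(-1\right) \frac{833033}{63} = - \frac{833033}{63}$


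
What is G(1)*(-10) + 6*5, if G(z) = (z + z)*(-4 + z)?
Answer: 90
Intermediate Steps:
G(z) = 2*z*(-4 + z) (G(z) = (2*z)*(-4 + z) = 2*z*(-4 + z))
G(1)*(-10) + 6*5 = (2*1*(-4 + 1))*(-10) + 6*5 = (2*1*(-3))*(-10) + 30 = -6*(-10) + 30 = 60 + 30 = 90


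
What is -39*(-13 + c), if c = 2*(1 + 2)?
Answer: 273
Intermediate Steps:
c = 6 (c = 2*3 = 6)
-39*(-13 + c) = -39*(-13 + 6) = -39*(-7) = 273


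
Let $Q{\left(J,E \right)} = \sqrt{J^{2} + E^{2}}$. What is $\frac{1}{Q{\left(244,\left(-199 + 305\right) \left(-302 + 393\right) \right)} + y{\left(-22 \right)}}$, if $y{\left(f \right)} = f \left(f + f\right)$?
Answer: $- \frac{242}{23041957} + \frac{\sqrt{23276213}}{46083914} \approx 9.4188 \cdot 10^{-5}$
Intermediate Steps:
$y{\left(f \right)} = 2 f^{2}$ ($y{\left(f \right)} = f 2 f = 2 f^{2}$)
$Q{\left(J,E \right)} = \sqrt{E^{2} + J^{2}}$
$\frac{1}{Q{\left(244,\left(-199 + 305\right) \left(-302 + 393\right) \right)} + y{\left(-22 \right)}} = \frac{1}{\sqrt{\left(\left(-199 + 305\right) \left(-302 + 393\right)\right)^{2} + 244^{2}} + 2 \left(-22\right)^{2}} = \frac{1}{\sqrt{\left(106 \cdot 91\right)^{2} + 59536} + 2 \cdot 484} = \frac{1}{\sqrt{9646^{2} + 59536} + 968} = \frac{1}{\sqrt{93045316 + 59536} + 968} = \frac{1}{\sqrt{93104852} + 968} = \frac{1}{2 \sqrt{23276213} + 968} = \frac{1}{968 + 2 \sqrt{23276213}}$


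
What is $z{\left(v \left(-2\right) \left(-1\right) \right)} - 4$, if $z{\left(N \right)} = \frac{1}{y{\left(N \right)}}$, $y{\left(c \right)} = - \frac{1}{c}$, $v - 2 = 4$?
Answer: $-16$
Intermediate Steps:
$v = 6$ ($v = 2 + 4 = 6$)
$z{\left(N \right)} = - N$ ($z{\left(N \right)} = \frac{1}{\left(-1\right) \frac{1}{N}} = - N$)
$z{\left(v \left(-2\right) \left(-1\right) \right)} - 4 = - 6 \left(-2\right) \left(-1\right) - 4 = - \left(-12\right) \left(-1\right) - 4 = \left(-1\right) 12 - 4 = -12 - 4 = -16$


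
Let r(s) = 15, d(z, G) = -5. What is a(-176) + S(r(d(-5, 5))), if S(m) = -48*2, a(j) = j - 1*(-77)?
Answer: -195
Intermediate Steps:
a(j) = 77 + j (a(j) = j + 77 = 77 + j)
S(m) = -96
a(-176) + S(r(d(-5, 5))) = (77 - 176) - 96 = -99 - 96 = -195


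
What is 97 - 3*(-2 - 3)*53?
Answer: 892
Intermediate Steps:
97 - 3*(-2 - 3)*53 = 97 - 3*(-5)*53 = 97 + 15*53 = 97 + 795 = 892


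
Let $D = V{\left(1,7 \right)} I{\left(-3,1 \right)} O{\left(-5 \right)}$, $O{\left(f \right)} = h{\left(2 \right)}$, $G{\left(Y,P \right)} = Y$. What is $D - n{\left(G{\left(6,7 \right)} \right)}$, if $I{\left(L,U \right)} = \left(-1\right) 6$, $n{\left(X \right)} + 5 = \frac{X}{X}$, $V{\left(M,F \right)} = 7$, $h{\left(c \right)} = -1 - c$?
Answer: $130$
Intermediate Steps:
$n{\left(X \right)} = -4$ ($n{\left(X \right)} = -5 + \frac{X}{X} = -5 + 1 = -4$)
$I{\left(L,U \right)} = -6$
$O{\left(f \right)} = -3$ ($O{\left(f \right)} = -1 - 2 = -3$)
$D = 126$ ($D = 7 \left(-6\right) \left(-3\right) = \left(-42\right) \left(-3\right) = 126$)
$D - n{\left(G{\left(6,7 \right)} \right)} = 126 - -4 = 126 + 4 = 130$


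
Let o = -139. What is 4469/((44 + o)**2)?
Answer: 4469/9025 ≈ 0.49518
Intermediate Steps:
4469/((44 + o)**2) = 4469/((44 - 139)**2) = 4469/((-95)**2) = 4469/9025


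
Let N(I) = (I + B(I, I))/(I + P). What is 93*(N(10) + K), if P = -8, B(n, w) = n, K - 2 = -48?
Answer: -3348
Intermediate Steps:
K = -46 (K = 2 - 48 = -46)
N(I) = 2*I/(-8 + I) (N(I) = (I + I)/(I - 8) = (2*I)/(-8 + I) = 2*I/(-8 + I))
93*(N(10) + K) = 93*(2*10/(-8 + 10) - 46) = 93*(2*10/2 - 46) = 93*(2*10*(½) - 46) = 93*(10 - 46) = 93*(-36) = -3348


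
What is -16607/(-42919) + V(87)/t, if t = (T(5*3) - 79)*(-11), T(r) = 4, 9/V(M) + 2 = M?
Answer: 388317382/1003231625 ≈ 0.38707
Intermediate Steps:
V(M) = 9/(-2 + M)
t = 825 (t = (4 - 79)*(-11) = -75*(-11) = 825)
-16607/(-42919) + V(87)/t = -16607/(-42919) + (9/(-2 + 87))/825 = -16607*(-1/42919) + (9/85)*(1/825) = 16607/42919 + (9*(1/85))*(1/825) = 16607/42919 + (9/85)*(1/825) = 16607/42919 + 3/23375 = 388317382/1003231625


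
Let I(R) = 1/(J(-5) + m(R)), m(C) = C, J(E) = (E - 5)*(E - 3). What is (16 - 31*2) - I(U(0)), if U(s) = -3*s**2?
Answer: -3681/80 ≈ -46.013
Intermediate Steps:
J(E) = (-5 + E)*(-3 + E)
I(R) = 1/(80 + R) (I(R) = 1/((15 + (-5)**2 - 8*(-5)) + R) = 1/((15 + 25 + 40) + R) = 1/(80 + R))
(16 - 31*2) - I(U(0)) = (16 - 31*2) - 1/(80 - 3*0**2) = (16 - 62) - 1/(80 - 3*0) = -46 - 1/(80 + 0) = -46 - 1/80 = -3681/80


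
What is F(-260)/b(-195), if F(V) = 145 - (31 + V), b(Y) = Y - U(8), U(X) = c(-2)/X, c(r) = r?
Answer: -1496/779 ≈ -1.9204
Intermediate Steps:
U(X) = -2/X
b(Y) = ¼ + Y (b(Y) = Y - (-2)/8 = Y - 1*(-¼) = Y + ¼ = ¼ + Y)
F(V) = 114 - V (F(V) = 145 + (-31 - V) = 114 - V)
F(-260)/b(-195) = (114 - 1*(-260))/(¼ - 195) = (114 + 260)/(-779/4) = 374*(-4/779) = -1496/779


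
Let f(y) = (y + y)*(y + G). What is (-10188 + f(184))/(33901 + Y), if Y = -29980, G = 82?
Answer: 87700/3921 ≈ 22.367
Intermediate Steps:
f(y) = 2*y*(82 + y) (f(y) = (y + y)*(y + 82) = (2*y)*(82 + y) = 2*y*(82 + y))
(-10188 + f(184))/(33901 + Y) = (-10188 + 2*184*(82 + 184))/(33901 - 29980) = (-10188 + 2*184*266)/3921 = (-10188 + 97888)*(1/3921) = 87700*(1/3921) = 87700/3921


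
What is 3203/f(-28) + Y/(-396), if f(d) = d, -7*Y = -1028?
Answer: -318125/2772 ≈ -114.76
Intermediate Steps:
Y = 1028/7 (Y = -⅐*(-1028) = 1028/7 ≈ 146.86)
3203/f(-28) + Y/(-396) = 3203/(-28) + (1028/7)/(-396) = 3203*(-1/28) + (1028/7)*(-1/396) = -3203/28 - 257/693 = -318125/2772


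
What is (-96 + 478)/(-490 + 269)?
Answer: -382/221 ≈ -1.7285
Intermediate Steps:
(-96 + 478)/(-490 + 269) = 382/(-221) = 382*(-1/221) = -382/221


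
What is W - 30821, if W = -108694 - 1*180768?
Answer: -320283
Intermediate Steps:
W = -289462 (W = -108694 - 180768 = -289462)
W - 30821 = -289462 - 30821 = -320283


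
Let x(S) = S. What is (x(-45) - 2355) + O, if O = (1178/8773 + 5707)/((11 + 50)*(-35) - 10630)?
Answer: -2890534373/1204165 ≈ -2400.4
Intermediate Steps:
O = -538373/1204165 (O = (1178*(1/8773) + 5707)/(61*(-35) - 10630) = (38/283 + 5707)/(-2135 - 10630) = (1615119/283)/(-12765) = (1615119/283)*(-1/12765) = -538373/1204165 ≈ -0.44709)
(x(-45) - 2355) + O = (-45 - 2355) - 538373/1204165 = -2400 - 538373/1204165 = -2890534373/1204165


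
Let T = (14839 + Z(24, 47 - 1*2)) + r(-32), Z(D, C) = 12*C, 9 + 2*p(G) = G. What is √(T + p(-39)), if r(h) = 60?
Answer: √15415 ≈ 124.16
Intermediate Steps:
p(G) = -9/2 + G/2
T = 15439 (T = (14839 + 12*(47 - 1*2)) + 60 = (14839 + 12*(47 - 2)) + 60 = (14839 + 12*45) + 60 = (14839 + 540) + 60 = 15379 + 60 = 15439)
√(T + p(-39)) = √(15439 + (-9/2 + (½)*(-39))) = √(15439 + (-9/2 - 39/2)) = √(15439 - 24) = √15415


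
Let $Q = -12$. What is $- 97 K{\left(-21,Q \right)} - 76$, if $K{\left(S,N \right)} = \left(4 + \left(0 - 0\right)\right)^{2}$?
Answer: $-1628$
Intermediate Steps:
$K{\left(S,N \right)} = 16$ ($K{\left(S,N \right)} = \left(4 + \left(0 + 0\right)\right)^{2} = \left(4 + 0\right)^{2} = 4^{2} = 16$)
$- 97 K{\left(-21,Q \right)} - 76 = \left(-97\right) 16 - 76 = -1552 - 76 = -1628$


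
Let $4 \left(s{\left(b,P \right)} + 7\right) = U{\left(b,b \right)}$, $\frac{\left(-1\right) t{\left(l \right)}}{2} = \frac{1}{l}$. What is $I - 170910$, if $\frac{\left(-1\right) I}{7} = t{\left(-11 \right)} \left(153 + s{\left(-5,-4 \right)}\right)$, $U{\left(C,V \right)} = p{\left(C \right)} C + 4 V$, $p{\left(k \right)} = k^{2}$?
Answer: $- \frac{3763093}{22} \approx -1.7105 \cdot 10^{5}$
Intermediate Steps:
$t{\left(l \right)} = - \frac{2}{l}$
$U{\left(C,V \right)} = C^{3} + 4 V$ ($U{\left(C,V \right)} = C^{2} C + 4 V = C^{3} + 4 V$)
$s{\left(b,P \right)} = -7 + b + \frac{b^{3}}{4}$ ($s{\left(b,P \right)} = -7 + \frac{b^{3} + 4 b}{4} = -7 + \left(b + \frac{b^{3}}{4}\right) = -7 + b + \frac{b^{3}}{4}$)
$I = - \frac{3073}{22}$ ($I = - 7 - \frac{2}{-11} \left(153 - \left(12 + \frac{125}{4}\right)\right) = - 7 \left(-2\right) \left(- \frac{1}{11}\right) \left(153 - \frac{173}{4}\right) = - 7 \frac{2 \left(153 - \frac{173}{4}\right)}{11} = - 7 \cdot \frac{2}{11} \cdot \frac{439}{4} = \left(-7\right) \frac{439}{22} = - \frac{3073}{22} \approx -139.68$)
$I - 170910 = - \frac{3073}{22} - 170910 = - \frac{3763093}{22}$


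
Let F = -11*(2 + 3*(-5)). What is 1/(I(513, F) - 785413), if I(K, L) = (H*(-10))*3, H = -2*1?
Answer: -1/785353 ≈ -1.2733e-6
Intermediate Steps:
F = 143 (F = -11*(2 - 15) = -11*(-13) = 143)
H = -2
I(K, L) = 60 (I(K, L) = -2*(-10)*3 = 20*3 = 60)
1/(I(513, F) - 785413) = 1/(60 - 785413) = 1/(-785353) = -1/785353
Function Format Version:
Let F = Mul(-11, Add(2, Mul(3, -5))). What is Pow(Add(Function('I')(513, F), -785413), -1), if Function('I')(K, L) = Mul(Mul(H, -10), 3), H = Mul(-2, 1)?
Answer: Rational(-1, 785353) ≈ -1.2733e-6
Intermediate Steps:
F = 143 (F = Mul(-11, Add(2, -15)) = Mul(-11, -13) = 143)
H = -2
Function('I')(K, L) = 60 (Function('I')(K, L) = Mul(Mul(-2, -10), 3) = Mul(20, 3) = 60)
Pow(Add(Function('I')(513, F), -785413), -1) = Pow(Add(60, -785413), -1) = Pow(-785353, -1) = Rational(-1, 785353)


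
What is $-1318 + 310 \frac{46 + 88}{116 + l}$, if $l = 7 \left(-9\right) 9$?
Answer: $- \frac{635958}{451} \approx -1410.1$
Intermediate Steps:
$l = -567$ ($l = \left(-63\right) 9 = -567$)
$-1318 + 310 \frac{46 + 88}{116 + l} = -1318 + 310 \frac{46 + 88}{116 - 567} = -1318 + 310 \frac{134}{-451} = -1318 + 310 \cdot 134 \left(- \frac{1}{451}\right) = -1318 + 310 \left(- \frac{134}{451}\right) = -1318 - \frac{41540}{451} = - \frac{635958}{451}$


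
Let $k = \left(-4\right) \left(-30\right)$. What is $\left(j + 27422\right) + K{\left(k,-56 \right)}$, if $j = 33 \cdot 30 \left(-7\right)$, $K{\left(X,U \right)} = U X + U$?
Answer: $13716$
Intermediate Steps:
$k = 120$
$K{\left(X,U \right)} = U + U X$
$j = -6930$ ($j = 990 \left(-7\right) = -6930$)
$\left(j + 27422\right) + K{\left(k,-56 \right)} = \left(-6930 + 27422\right) - 56 \left(1 + 120\right) = 20492 - 6776 = 13716$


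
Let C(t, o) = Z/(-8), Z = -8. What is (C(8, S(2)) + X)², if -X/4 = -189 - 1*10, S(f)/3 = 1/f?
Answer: 635209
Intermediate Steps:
S(f) = 3/f
C(t, o) = 1 (C(t, o) = -8/(-8) = -8*(-⅛) = 1)
X = 796 (X = -4*(-189 - 1*10) = -4*(-189 - 10) = -4*(-199) = 796)
(C(8, S(2)) + X)² = (1 + 796)² = 797² = 635209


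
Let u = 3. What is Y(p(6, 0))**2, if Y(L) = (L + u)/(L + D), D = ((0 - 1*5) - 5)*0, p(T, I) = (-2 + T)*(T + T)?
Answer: 289/256 ≈ 1.1289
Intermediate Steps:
p(T, I) = 2*T*(-2 + T) (p(T, I) = (-2 + T)*(2*T) = 2*T*(-2 + T))
D = 0 (D = ((0 - 5) - 5)*0 = (-5 - 5)*0 = -10*0 = 0)
Y(L) = (3 + L)/L (Y(L) = (L + 3)/(L + 0) = (3 + L)/L)
Y(p(6, 0))**2 = ((3 + 2*6*(-2 + 6))/((2*6*(-2 + 6))))**2 = ((3 + 2*6*4)/((2*6*4)))**2 = ((3 + 48)/48)**2 = ((1/48)*51)**2 = (17/16)**2 = 289/256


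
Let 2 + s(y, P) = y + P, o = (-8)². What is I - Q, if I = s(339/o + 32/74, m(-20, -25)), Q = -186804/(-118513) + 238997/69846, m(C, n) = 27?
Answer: 252186037998053/9800748253632 ≈ 25.731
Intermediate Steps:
o = 64
Q = 41371763645/8277658998 (Q = -186804*(-1/118513) + 238997*(1/69846) = 186804/118513 + 238997/69846 = 41371763645/8277658998 ≈ 4.9980)
s(y, P) = -2 + P + y (s(y, P) = -2 + (y + P) = -2 + (P + y) = -2 + P + y)
I = 72767/2368 (I = -2 + 27 + (339/64 + 32/74) = -2 + 27 + (339*(1/64) + 32*(1/74)) = -2 + 27 + (339/64 + 16/37) = -2 + 27 + 13567/2368 = 72767/2368 ≈ 30.729)
I - Q = 72767/2368 - 1*41371763645/8277658998 = 72767/2368 - 41371763645/8277658998 = 252186037998053/9800748253632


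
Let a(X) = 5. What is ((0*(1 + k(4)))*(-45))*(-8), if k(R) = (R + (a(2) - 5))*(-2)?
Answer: 0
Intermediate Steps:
k(R) = -2*R (k(R) = (R + (5 - 5))*(-2) = (R + 0)*(-2) = R*(-2) = -2*R)
((0*(1 + k(4)))*(-45))*(-8) = ((0*(1 - 2*4))*(-45))*(-8) = ((0*(1 - 8))*(-45))*(-8) = ((0*(-7))*(-45))*(-8) = (0*(-45))*(-8) = 0*(-8) = 0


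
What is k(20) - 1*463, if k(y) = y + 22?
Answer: -421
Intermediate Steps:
k(y) = 22 + y
k(20) - 1*463 = (22 + 20) - 1*463 = 42 - 463 = -421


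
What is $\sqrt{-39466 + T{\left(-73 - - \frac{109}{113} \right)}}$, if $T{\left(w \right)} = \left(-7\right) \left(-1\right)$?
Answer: $i \sqrt{39459} \approx 198.64 i$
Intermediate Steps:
$T{\left(w \right)} = 7$
$\sqrt{-39466 + T{\left(-73 - - \frac{109}{113} \right)}} = \sqrt{-39466 + 7} = \sqrt{-39459} = i \sqrt{39459}$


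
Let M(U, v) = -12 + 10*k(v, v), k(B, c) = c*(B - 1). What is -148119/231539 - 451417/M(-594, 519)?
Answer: -5182731395/6417229896 ≈ -0.80763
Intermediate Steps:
k(B, c) = c*(-1 + B)
M(U, v) = -12 + 10*v*(-1 + v) (M(U, v) = -12 + 10*(v*(-1 + v)) = -12 + 10*v*(-1 + v))
-148119/231539 - 451417/M(-594, 519) = -148119/231539 - 451417/(-12 + 10*519*(-1 + 519)) = -148119*1/231539 - 451417/(-12 + 10*519*518) = -1527/2387 - 451417/(-12 + 2688420) = -1527/2387 - 451417/2688408 = -5182731395/6417229896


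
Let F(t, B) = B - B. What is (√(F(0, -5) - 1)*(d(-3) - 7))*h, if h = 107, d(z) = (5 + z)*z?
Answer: -1391*I ≈ -1391.0*I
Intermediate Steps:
F(t, B) = 0
d(z) = z*(5 + z)
(√(F(0, -5) - 1)*(d(-3) - 7))*h = (√(0 - 1)*(-3*(5 - 3) - 7))*107 = (√(-1)*(-3*2 - 7))*107 = (I*(-6 - 7))*107 = (I*(-13))*107 = -13*I*107 = -1391*I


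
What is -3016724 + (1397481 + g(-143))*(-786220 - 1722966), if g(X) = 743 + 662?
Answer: -3510068183520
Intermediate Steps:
g(X) = 1405
-3016724 + (1397481 + g(-143))*(-786220 - 1722966) = -3016724 + (1397481 + 1405)*(-786220 - 1722966) = -3016724 + 1398886*(-2509186) = -3016724 - 3510065166796 = -3510068183520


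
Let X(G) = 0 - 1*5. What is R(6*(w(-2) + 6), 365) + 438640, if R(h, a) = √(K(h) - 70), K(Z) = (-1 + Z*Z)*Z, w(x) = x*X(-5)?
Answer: 438640 + √884570 ≈ 4.3958e+5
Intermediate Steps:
X(G) = -5 (X(G) = 0 - 5 = -5)
w(x) = -5*x (w(x) = x*(-5) = -5*x)
K(Z) = Z*(-1 + Z²) (K(Z) = (-1 + Z²)*Z = Z*(-1 + Z²))
R(h, a) = √(-70 + h³ - h) (R(h, a) = √((h³ - h) - 70) = √(-70 + h³ - h))
R(6*(w(-2) + 6), 365) + 438640 = √(-70 + (6*(-5*(-2) + 6))³ - 6*(-5*(-2) + 6)) + 438640 = √(-70 + (6*(10 + 6))³ - 6*(10 + 6)) + 438640 = √(-70 + (6*16)³ - 6*16) + 438640 = √(-70 + 96³ - 1*96) + 438640 = √(-70 + 884736 - 96) + 438640 = √884570 + 438640 = 438640 + √884570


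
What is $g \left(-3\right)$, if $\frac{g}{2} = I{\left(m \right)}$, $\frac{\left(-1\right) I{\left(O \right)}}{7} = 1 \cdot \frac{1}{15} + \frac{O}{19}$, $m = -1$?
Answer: $\frac{56}{95} \approx 0.58947$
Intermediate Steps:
$I{\left(O \right)} = - \frac{7}{15} - \frac{7 O}{19}$ ($I{\left(O \right)} = - 7 \left(1 \cdot \frac{1}{15} + \frac{O}{19}\right) = - 7 \left(1 \cdot \frac{1}{15} + O \frac{1}{19}\right) = - 7 \left(\frac{1}{15} + \frac{O}{19}\right) = - \frac{7}{15} - \frac{7 O}{19}$)
$g = - \frac{56}{285}$ ($g = 2 \left(- \frac{7}{15} - - \frac{7}{19}\right) = 2 \left(- \frac{7}{15} + \frac{7}{19}\right) = 2 \left(- \frac{28}{285}\right) = - \frac{56}{285} \approx -0.19649$)
$g \left(-3\right) = \left(- \frac{56}{285}\right) \left(-3\right) = \frac{56}{95}$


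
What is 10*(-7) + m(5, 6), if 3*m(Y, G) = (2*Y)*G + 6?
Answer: -48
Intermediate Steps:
m(Y, G) = 2 + 2*G*Y/3 (m(Y, G) = ((2*Y)*G + 6)/3 = (2*G*Y + 6)/3 = (6 + 2*G*Y)/3 = 2 + 2*G*Y/3)
10*(-7) + m(5, 6) = 10*(-7) + (2 + (2/3)*6*5) = -70 + (2 + 20) = -70 + 22 = -48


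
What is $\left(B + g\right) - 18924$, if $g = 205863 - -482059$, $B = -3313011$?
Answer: $-2644013$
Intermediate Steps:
$g = 687922$ ($g = 205863 + 482059 = 687922$)
$\left(B + g\right) - 18924 = \left(-3313011 + 687922\right) - 18924 = -2625089 - 18924 = -2644013$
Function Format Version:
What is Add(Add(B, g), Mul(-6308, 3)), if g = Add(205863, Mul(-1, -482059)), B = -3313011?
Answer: -2644013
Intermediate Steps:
g = 687922 (g = Add(205863, 482059) = 687922)
Add(Add(B, g), Mul(-6308, 3)) = Add(Add(-3313011, 687922), Mul(-6308, 3)) = Add(-2625089, -18924) = -2644013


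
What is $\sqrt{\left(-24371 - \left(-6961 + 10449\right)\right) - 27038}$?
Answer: $i \sqrt{54897} \approx 234.3 i$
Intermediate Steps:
$\sqrt{\left(-24371 - \left(-6961 + 10449\right)\right) - 27038} = \sqrt{\left(-24371 - 3488\right) - 27038} = \sqrt{-27859 - 27038} = \sqrt{-54897} = i \sqrt{54897}$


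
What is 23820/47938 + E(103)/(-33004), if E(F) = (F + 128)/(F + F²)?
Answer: 4210642142841/8473972647712 ≈ 0.49689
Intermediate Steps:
E(F) = (128 + F)/(F + F²)
23820/47938 + E(103)/(-33004) = 23820/47938 + ((128 + 103)/(103*(1 + 103)))/(-33004) = 23820*(1/47938) + ((1/103)*231/104)*(-1/33004) = 11910/23969 + ((1/103)*(1/104)*231)*(-1/33004) = 11910/23969 + (231/10712)*(-1/33004) = 11910/23969 - 231/353538848 = 4210642142841/8473972647712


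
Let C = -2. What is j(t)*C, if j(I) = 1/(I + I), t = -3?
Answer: ⅓ ≈ 0.33333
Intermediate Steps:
j(I) = 1/(2*I)
j(t)*C = ((½)/(-3))*(-2) = ((½)*(-⅓))*(-2) = -⅙*(-2) = ⅓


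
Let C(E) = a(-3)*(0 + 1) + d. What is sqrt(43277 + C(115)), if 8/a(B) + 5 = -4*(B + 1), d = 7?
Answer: 2*sqrt(97395)/3 ≈ 208.05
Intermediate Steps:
a(B) = 8/(-9 - 4*B) (a(B) = 8/(-5 - 4*(B + 1)) = 8/(-5 - 4*(1 + B)) = 8/(-5 + (-4 - 4*B)) = 8/(-9 - 4*B))
C(E) = 29/3 (C(E) = (-8/(9 + 4*(-3)))*(0 + 1) + 7 = -8/(9 - 12)*1 + 7 = -8/(-3)*1 + 7 = -8*(-1/3)*1 + 7 = (8/3)*1 + 7 = 8/3 + 7 = 29/3)
sqrt(43277 + C(115)) = sqrt(43277 + 29/3) = sqrt(129860/3) = 2*sqrt(97395)/3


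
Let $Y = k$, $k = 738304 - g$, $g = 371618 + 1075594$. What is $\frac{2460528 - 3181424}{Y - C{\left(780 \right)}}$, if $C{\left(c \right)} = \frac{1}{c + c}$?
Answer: $\frac{1124597760}{1105896481} \approx 1.0169$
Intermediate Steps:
$g = 1447212$
$C{\left(c \right)} = \frac{1}{2 c}$
$k = -708908$ ($k = 738304 - 1447212 = -708908$)
$Y = -708908$
$\frac{2460528 - 3181424}{Y - C{\left(780 \right)}} = \frac{2460528 - 3181424}{-708908 - \frac{1}{2 \cdot 780}} = - \frac{720896}{-708908 - \frac{1}{2} \cdot \frac{1}{780}} = - \frac{720896}{-708908 - \frac{1}{1560}} = - \frac{720896}{- \frac{1105896481}{1560}} = \left(-720896\right) \left(- \frac{1560}{1105896481}\right) = \frac{1124597760}{1105896481}$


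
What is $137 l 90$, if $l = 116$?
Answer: $1430280$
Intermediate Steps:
$137 l 90 = 137 \cdot 116 \cdot 90 = 15892 \cdot 90 = 1430280$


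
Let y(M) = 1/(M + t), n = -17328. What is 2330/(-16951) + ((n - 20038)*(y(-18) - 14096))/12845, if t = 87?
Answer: 3826389153388/93315255 ≈ 41005.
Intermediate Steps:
y(M) = 1/(87 + M) (y(M) = 1/(M + 87) = 1/(87 + M))
2330/(-16951) + ((n - 20038)*(y(-18) - 14096))/12845 = 2330/(-16951) + ((-17328 - 20038)*(1/(87 - 18) - 14096))/12845 = 2330*(-1/16951) - 37366*(1/69 - 14096)*(1/12845) = -2330/16951 - 37366*(1/69 - 14096)*(1/12845) = -2330/16951 - 37366*(-972623/69)*(1/12845) = -2330/16951 + (36343031018/69)*(1/12845) = -2330/16951 + 5191861574/126615 = 3826389153388/93315255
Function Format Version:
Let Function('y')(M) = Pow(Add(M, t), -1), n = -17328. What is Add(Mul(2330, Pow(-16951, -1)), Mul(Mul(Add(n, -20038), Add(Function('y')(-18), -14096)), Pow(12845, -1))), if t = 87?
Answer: Rational(3826389153388, 93315255) ≈ 41005.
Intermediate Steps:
Function('y')(M) = Pow(Add(87, M), -1) (Function('y')(M) = Pow(Add(M, 87), -1) = Pow(Add(87, M), -1))
Add(Mul(2330, Pow(-16951, -1)), Mul(Mul(Add(n, -20038), Add(Function('y')(-18), -14096)), Pow(12845, -1))) = Add(Mul(2330, Pow(-16951, -1)), Mul(Mul(Add(-17328, -20038), Add(Pow(Add(87, -18), -1), -14096)), Pow(12845, -1))) = Add(Mul(2330, Rational(-1, 16951)), Mul(Mul(-37366, Add(Pow(69, -1), -14096)), Rational(1, 12845))) = Add(Rational(-2330, 16951), Mul(Mul(-37366, Add(Rational(1, 69), -14096)), Rational(1, 12845))) = Add(Rational(-2330, 16951), Mul(Mul(-37366, Rational(-972623, 69)), Rational(1, 12845))) = Add(Rational(-2330, 16951), Mul(Rational(36343031018, 69), Rational(1, 12845))) = Add(Rational(-2330, 16951), Rational(5191861574, 126615)) = Rational(3826389153388, 93315255)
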